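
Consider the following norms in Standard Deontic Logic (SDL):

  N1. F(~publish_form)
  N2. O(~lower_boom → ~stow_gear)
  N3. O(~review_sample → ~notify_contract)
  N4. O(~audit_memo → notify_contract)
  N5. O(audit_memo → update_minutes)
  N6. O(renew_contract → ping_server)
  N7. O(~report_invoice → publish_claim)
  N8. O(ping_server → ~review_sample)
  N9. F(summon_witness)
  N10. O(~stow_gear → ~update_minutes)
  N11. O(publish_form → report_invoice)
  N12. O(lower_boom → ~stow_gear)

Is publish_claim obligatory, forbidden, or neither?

Neither

Premise 7 is O(~report_invoice → publish_claim), but O(~report_invoice) is not derivable from the premises, so it does not yield O(publish_claim).
No premise or chain of K-axiom applications forces O(publish_claim), and none forces O(~publish_claim). So publish_claim is neither obligatory nor forbidden under these norms.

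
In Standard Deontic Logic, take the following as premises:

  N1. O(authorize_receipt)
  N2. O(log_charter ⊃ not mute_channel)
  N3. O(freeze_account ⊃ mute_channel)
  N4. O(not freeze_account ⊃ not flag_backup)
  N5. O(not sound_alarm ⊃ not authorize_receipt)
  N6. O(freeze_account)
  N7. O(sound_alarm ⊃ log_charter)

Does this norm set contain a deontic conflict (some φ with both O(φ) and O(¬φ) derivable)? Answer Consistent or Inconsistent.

Inconsistent

Premise 6 states O(freeze_account) outright.
From O(freeze_account) and premise 3, O(freeze_account ⊃ mute_channel), we obtain O(mute_channel).
Premise 2 is O(log_charter ⊃ not mute_channel); contrapositively O(mute_channel ⊃ not log_charter). Since O(mute_channel) holds, K gives O(not log_charter).
The contrapositive of premise 7 (O(sound_alarm ⊃ log_charter)) is O(not log_charter ⊃ not sound_alarm), and O(not log_charter) is already established, so O(not sound_alarm).
Premise 5 is O(not sound_alarm ⊃ not authorize_receipt); since O(not sound_alarm), deontic closure gives O(not authorize_receipt).
But premise 1 directly asserts O(authorize_receipt).
We now have both O(not authorize_receipt) and O(authorize_receipt) — authorize_receipt is simultaneously obligatory and forbidden, violating the D-axiom.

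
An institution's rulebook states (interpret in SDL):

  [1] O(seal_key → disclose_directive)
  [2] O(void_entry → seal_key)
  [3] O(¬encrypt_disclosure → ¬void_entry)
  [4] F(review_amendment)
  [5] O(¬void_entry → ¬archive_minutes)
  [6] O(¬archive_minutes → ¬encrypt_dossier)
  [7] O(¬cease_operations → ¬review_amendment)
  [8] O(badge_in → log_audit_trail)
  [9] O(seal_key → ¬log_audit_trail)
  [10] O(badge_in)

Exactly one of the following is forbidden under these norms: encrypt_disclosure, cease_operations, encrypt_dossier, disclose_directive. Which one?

From premise 10 we have O(badge_in).
Applying K to premise 8 (O(badge_in → log_audit_trail)) and O(badge_in) yields O(log_audit_trail).
The contrapositive of premise 9 (O(seal_key → ¬log_audit_trail)) is O(log_audit_trail → ¬seal_key), and O(log_audit_trail) is already established, so O(¬seal_key).
Premise 2, O(void_entry → seal_key), contraposes to O(¬seal_key → ¬void_entry); with O(¬seal_key) we get O(¬void_entry).
From O(¬void_entry) and premise 5, O(¬void_entry → ¬archive_minutes), we obtain O(¬archive_minutes).
Applying K to premise 6 (O(¬archive_minutes → ¬encrypt_dossier)) and O(¬archive_minutes) yields O(¬encrypt_dossier).
So O(¬encrypt_dossier) holds, i.e. encrypt_dossier is forbidden. None of the other listed options is forbidden under the premises.

encrypt_dossier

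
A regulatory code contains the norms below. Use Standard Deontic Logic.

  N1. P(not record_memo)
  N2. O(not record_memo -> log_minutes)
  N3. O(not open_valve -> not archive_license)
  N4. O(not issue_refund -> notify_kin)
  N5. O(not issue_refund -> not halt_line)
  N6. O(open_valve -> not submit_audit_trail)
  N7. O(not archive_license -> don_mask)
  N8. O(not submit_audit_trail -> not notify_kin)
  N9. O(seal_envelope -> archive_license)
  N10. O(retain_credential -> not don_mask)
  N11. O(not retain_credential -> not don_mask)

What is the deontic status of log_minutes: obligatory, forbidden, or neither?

Premise 2 is O(not record_memo -> log_minutes), but O(not record_memo) is not derivable from the premises (the permission P(not record_memo) asserts only not O(record_memo), not O(not record_memo)), so it does not yield O(log_minutes).
No premise or chain of K-axiom applications forces O(log_minutes), and none forces O(not log_minutes). So log_minutes is neither obligatory nor forbidden under these norms.

Neither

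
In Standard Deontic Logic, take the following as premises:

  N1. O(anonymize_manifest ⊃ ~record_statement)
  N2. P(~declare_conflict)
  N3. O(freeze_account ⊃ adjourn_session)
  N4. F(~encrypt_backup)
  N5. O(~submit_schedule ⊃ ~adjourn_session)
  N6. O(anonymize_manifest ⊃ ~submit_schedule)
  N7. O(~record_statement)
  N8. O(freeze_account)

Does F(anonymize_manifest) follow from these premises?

From premise 8 we have O(freeze_account).
Premise 3 is O(freeze_account ⊃ adjourn_session); since O(freeze_account), deontic closure gives O(adjourn_session).
Premise 5, O(~submit_schedule ⊃ ~adjourn_session), contraposes to O(adjourn_session ⊃ submit_schedule); with O(adjourn_session) we get O(submit_schedule).
Premise 6, O(anonymize_manifest ⊃ ~submit_schedule), contraposes to O(submit_schedule ⊃ ~anonymize_manifest); with O(submit_schedule) we get O(~anonymize_manifest).
Premises 1, 2, 4, 7 do not contribute to this derivation.
So O(~anonymize_manifest) holds, i.e. F(anonymize_manifest). The claim follows.

Yes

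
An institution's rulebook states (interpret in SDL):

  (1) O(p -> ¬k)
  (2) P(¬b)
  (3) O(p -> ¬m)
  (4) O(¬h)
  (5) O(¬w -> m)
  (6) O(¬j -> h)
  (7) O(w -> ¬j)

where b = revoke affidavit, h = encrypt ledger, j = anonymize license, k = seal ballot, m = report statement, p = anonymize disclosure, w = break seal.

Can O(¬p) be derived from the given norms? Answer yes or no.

Yes

From premise 4 we have O(¬h).
Premise 6, O(¬j -> h), contraposes to O(¬h -> j); with O(¬h) we get O(j).
The contrapositive of premise 7 (O(w -> ¬j)) is O(j -> ¬w), and O(j) is already established, so O(¬w).
Applying K to premise 5 (O(¬w -> m)) and O(¬w) yields O(m).
Premise 3, O(p -> ¬m), contraposes to O(m -> ¬p); with O(m) we get O(¬p).
Premises 1, 2 do not contribute to this derivation.
So O(¬p) follows.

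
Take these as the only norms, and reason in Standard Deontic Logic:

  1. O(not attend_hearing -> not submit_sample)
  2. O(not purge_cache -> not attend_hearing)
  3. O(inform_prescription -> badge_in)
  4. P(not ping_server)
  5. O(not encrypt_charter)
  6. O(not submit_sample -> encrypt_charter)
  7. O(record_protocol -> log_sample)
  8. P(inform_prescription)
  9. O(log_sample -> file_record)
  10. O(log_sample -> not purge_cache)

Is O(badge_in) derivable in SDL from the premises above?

No

Premise 3 is O(inform_prescription -> badge_in), but O(inform_prescription) is not derivable from the premises (the permission P(inform_prescription) asserts only not O(not inform_prescription), not O(inform_prescription)), so it does not yield O(badge_in).
No other premise forces O(badge_in). An ideal world satisfying every premise can still have badge_in false, so O(badge_in) is not derivable.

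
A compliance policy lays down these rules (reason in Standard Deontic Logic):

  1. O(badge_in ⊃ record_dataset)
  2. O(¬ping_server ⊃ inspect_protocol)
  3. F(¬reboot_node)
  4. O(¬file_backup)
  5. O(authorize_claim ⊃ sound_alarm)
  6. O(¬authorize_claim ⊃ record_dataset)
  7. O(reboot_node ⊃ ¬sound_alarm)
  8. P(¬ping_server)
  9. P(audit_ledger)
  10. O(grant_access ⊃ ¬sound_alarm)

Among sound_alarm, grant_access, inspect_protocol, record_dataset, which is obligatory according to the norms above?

record_dataset

Premise 3, F(¬reboot_node), is equivalent to O(reboot_node).
With premise 7, O(reboot_node ⊃ ¬sound_alarm), the K-axiom yields O(¬sound_alarm).
Premise 5 is O(authorize_claim ⊃ sound_alarm); contrapositively O(¬sound_alarm ⊃ ¬authorize_claim). Since O(¬sound_alarm) holds, K gives O(¬authorize_claim).
From O(¬authorize_claim) and premise 6, O(¬authorize_claim ⊃ record_dataset), we obtain O(record_dataset).
So O(record_dataset) holds — record_dataset is obligatory. None of the other listed options is made obligatory by any chain of premises.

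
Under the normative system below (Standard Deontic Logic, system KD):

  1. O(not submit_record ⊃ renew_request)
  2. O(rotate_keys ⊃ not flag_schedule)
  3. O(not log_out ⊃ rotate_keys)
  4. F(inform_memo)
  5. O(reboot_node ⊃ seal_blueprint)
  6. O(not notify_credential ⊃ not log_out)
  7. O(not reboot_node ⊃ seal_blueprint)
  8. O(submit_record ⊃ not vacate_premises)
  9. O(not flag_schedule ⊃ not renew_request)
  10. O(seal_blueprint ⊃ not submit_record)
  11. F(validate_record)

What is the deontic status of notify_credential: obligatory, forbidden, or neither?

Obligatory

Premises 5 and 7 cover both cases: O(reboot_node ⊃ seal_blueprint) and O(not reboot_node ⊃ seal_blueprint). Since reboot_node ∨ not reboot_node is a tautology, O(seal_blueprint) follows.
Premise 10 is O(seal_blueprint ⊃ not submit_record); since O(seal_blueprint), deontic closure gives O(not submit_record).
With premise 1, O(not submit_record ⊃ renew_request), the K-axiom yields O(renew_request).
The contrapositive of premise 9 (O(not flag_schedule ⊃ not renew_request)) is O(renew_request ⊃ flag_schedule), and O(renew_request) is already established, so O(flag_schedule).
The contrapositive of premise 2 (O(rotate_keys ⊃ not flag_schedule)) is O(flag_schedule ⊃ not rotate_keys), and O(flag_schedule) is already established, so O(not rotate_keys).
Premise 3 is O(not log_out ⊃ rotate_keys); contrapositively O(not rotate_keys ⊃ log_out). Since O(not rotate_keys) holds, K gives O(log_out).
Premise 6, O(not notify_credential ⊃ not log_out), contraposes to O(log_out ⊃ notify_credential); with O(log_out) we get O(notify_credential).
Premises 4, 8, 11 do not contribute to this derivation.
Hence notify_credential is obligatory.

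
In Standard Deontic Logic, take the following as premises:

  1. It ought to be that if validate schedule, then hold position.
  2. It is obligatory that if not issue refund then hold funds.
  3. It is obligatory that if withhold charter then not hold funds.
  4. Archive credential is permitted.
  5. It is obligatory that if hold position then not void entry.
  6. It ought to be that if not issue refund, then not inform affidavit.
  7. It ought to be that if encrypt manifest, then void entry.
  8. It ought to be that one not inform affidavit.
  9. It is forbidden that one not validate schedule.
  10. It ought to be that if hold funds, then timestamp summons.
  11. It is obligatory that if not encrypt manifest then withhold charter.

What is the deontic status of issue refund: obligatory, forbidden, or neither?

Obligatory

Premise 9, F(¬validate_schedule), is equivalent to O(validate_schedule).
From O(validate_schedule) and premise 1, O(validate_schedule → hold_position), we obtain O(hold_position).
Applying K to premise 5 (O(hold_position → ¬void_entry)) and O(hold_position) yields O(¬void_entry).
The contrapositive of premise 7 (O(encrypt_manifest → void_entry)) is O(¬void_entry → ¬encrypt_manifest), and O(¬void_entry) is already established, so O(¬encrypt_manifest).
From O(¬encrypt_manifest) and premise 11, O(¬encrypt_manifest → withhold_charter), we obtain O(withhold_charter).
Premise 3 is O(withhold_charter → ¬hold_funds); since O(withhold_charter), deontic closure gives O(¬hold_funds).
Premise 2 is O(¬issue_refund → hold_funds); contrapositively O(¬hold_funds → issue_refund). Since O(¬hold_funds) holds, K gives O(issue_refund).
Premises 4, 6, 8, 10 do not contribute to this derivation.
Hence issue_refund is obligatory.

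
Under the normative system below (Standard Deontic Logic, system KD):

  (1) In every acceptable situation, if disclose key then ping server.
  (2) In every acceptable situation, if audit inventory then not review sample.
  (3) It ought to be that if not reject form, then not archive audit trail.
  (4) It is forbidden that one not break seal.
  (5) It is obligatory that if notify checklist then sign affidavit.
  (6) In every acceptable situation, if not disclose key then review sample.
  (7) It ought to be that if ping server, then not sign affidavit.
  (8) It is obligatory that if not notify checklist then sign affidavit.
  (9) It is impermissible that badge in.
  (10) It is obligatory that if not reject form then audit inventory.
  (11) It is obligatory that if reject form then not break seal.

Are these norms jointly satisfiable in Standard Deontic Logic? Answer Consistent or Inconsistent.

Premises 5 and 8 are O(notify_checklist → sign_affidavit) and O(¬notify_checklist → sign_affidavit); every ideal world satisfies notify_checklist or ¬notify_checklist, so in either case sign_affidavit holds — hence O(sign_affidavit).
Premise 7, O(ping_server → ¬sign_affidavit), contraposes to O(sign_affidavit → ¬ping_server); with O(sign_affidavit) we get O(¬ping_server).
Premise 1, O(disclose_key → ping_server), contraposes to O(¬ping_server → ¬disclose_key); with O(¬ping_server) we get O(¬disclose_key).
Applying K to premise 6 (O(¬disclose_key → review_sample)) and O(¬disclose_key) yields O(review_sample).
Premise 2 is O(audit_inventory → ¬review_sample); contrapositively O(review_sample → ¬audit_inventory). Since O(review_sample) holds, K gives O(¬audit_inventory).
Premise 10 is O(¬reject_form → audit_inventory); contrapositively O(¬audit_inventory → reject_form). Since O(¬audit_inventory) holds, K gives O(reject_form).
With premise 11, O(reject_form → ¬break_seal), the K-axiom yields O(¬break_seal).
But premise 4, F(¬break_seal), means O(break_seal).
We now have both O(¬break_seal) and O(break_seal) — break_seal is simultaneously obligatory and forbidden, violating the D-axiom.

Inconsistent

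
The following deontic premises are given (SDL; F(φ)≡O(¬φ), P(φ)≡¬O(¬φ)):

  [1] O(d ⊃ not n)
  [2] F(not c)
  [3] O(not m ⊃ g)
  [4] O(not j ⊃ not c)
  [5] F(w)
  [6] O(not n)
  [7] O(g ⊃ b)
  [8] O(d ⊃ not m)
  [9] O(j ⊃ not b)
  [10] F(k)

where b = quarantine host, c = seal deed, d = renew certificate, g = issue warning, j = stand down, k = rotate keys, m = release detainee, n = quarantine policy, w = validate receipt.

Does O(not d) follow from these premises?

Yes

F(not c) at premise 2 means O(c).
Premise 4, O(not j ⊃ not c), contraposes to O(c ⊃ j); with O(c) we get O(j).
From O(j) and premise 9, O(j ⊃ not b), we obtain O(not b).
Premise 7 is O(g ⊃ b); contrapositively O(not b ⊃ not g). Since O(not b) holds, K gives O(not g).
Premise 3 is O(not m ⊃ g); contrapositively O(not g ⊃ m). Since O(not g) holds, K gives O(m).
Premise 8 is O(d ⊃ not m); contrapositively O(m ⊃ not d). Since O(m) holds, K gives O(not d).
Premises 1, 5, 6, 10 do not contribute to this derivation.
So O(not d) follows.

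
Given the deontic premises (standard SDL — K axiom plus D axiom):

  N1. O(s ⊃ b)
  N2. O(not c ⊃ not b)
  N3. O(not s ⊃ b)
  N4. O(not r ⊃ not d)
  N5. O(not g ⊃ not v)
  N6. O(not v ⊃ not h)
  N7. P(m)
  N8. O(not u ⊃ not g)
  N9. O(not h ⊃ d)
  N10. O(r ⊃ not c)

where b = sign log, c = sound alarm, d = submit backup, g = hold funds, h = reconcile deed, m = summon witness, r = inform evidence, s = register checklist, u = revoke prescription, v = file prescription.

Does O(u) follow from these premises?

Yes

Premises 3 and 1 cover both cases: O(not s ⊃ b) and O(s ⊃ b). Since not s ∨ s is a tautology, O(b) follows.
Premise 2 is O(not c ⊃ not b); contrapositively O(b ⊃ c). Since O(b) holds, K gives O(c).
Premise 10, O(r ⊃ not c), contraposes to O(c ⊃ not r); with O(c) we get O(not r).
Premise 4 is O(not r ⊃ not d); since O(not r), deontic closure gives O(not d).
The contrapositive of premise 9 (O(not h ⊃ d)) is O(not d ⊃ h), and O(not d) is already established, so O(h).
Premise 6, O(not v ⊃ not h), contraposes to O(h ⊃ v); with O(h) we get O(v).
The contrapositive of premise 5 (O(not g ⊃ not v)) is O(v ⊃ g), and O(v) is already established, so O(g).
Premise 8 is O(not u ⊃ not g); contrapositively O(g ⊃ u). Since O(g) holds, K gives O(u).
Premise 7 does not contribute to this derivation.
So O(u) follows.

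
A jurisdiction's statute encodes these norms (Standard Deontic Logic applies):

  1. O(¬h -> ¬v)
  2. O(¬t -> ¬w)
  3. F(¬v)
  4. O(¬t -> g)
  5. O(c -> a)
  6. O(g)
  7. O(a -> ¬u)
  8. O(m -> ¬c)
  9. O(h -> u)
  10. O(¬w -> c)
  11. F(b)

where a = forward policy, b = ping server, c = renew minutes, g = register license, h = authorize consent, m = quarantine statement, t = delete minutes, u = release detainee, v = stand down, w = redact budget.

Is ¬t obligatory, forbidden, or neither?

Forbidden

Premise 3 is F(¬v), i.e. O(v).
Premise 1 is O(¬h -> ¬v); contrapositively O(v -> h). Since O(v) holds, K gives O(h).
Premise 9 is O(h -> u); since O(h), deontic closure gives O(u).
Premise 7 is O(a -> ¬u); contrapositively O(u -> ¬a). Since O(u) holds, K gives O(¬a).
Premise 5 is O(c -> a); contrapositively O(¬a -> ¬c). Since O(¬a) holds, K gives O(¬c).
The contrapositive of premise 10 (O(¬w -> c)) is O(¬c -> w), and O(¬c) is already established, so O(w).
The contrapositive of premise 2 (O(¬t -> ¬w)) is O(w -> t), and O(w) is already established, so O(t).
Premises 4, 6, 8, 11 do not contribute to this derivation.
Thus O(t), which is F(¬t): ¬t is forbidden.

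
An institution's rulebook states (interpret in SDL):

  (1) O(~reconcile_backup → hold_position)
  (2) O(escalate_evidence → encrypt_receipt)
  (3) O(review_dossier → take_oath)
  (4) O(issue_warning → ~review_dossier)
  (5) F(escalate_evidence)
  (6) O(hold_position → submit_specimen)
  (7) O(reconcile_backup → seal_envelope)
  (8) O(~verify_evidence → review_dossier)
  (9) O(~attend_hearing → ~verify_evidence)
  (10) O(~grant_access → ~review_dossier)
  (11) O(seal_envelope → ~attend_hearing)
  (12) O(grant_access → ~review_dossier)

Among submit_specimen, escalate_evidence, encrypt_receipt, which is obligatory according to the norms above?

Premises 12 and 10 are O(grant_access → ~review_dossier) and O(~grant_access → ~review_dossier); every ideal world satisfies grant_access or ~grant_access, so in either case ~review_dossier holds — hence O(~review_dossier).
Premise 8 is O(~verify_evidence → review_dossier); contrapositively O(~review_dossier → verify_evidence). Since O(~review_dossier) holds, K gives O(verify_evidence).
The contrapositive of premise 9 (O(~attend_hearing → ~verify_evidence)) is O(verify_evidence → attend_hearing), and O(verify_evidence) is already established, so O(attend_hearing).
Premise 11, O(seal_envelope → ~attend_hearing), contraposes to O(attend_hearing → ~seal_envelope); with O(attend_hearing) we get O(~seal_envelope).
Premise 7, O(reconcile_backup → seal_envelope), contraposes to O(~seal_envelope → ~reconcile_backup); with O(~seal_envelope) we get O(~reconcile_backup).
With premise 1, O(~reconcile_backup → hold_position), the K-axiom yields O(hold_position).
With premise 6, O(hold_position → submit_specimen), the K-axiom yields O(submit_specimen).
So O(submit_specimen) holds — submit_specimen is obligatory. None of the other listed options is made obligatory by any chain of premises.

submit_specimen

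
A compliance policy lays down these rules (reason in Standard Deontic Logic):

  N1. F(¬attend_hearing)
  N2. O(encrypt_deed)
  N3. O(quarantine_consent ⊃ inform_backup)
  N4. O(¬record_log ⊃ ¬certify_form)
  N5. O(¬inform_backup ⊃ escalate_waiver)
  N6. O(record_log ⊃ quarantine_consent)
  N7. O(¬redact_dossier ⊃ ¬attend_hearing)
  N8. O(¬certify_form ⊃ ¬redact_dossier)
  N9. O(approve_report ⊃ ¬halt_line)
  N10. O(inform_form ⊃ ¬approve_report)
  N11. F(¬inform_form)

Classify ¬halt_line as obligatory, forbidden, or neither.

Neither

Premise 9 is O(approve_report ⊃ ¬halt_line), but O(approve_report) is not derivable from the premises, so it does not yield O(¬halt_line).
No premise or chain of K-axiom applications forces O(¬halt_line), and none forces O(halt_line). So ¬halt_line is neither obligatory nor forbidden under these norms.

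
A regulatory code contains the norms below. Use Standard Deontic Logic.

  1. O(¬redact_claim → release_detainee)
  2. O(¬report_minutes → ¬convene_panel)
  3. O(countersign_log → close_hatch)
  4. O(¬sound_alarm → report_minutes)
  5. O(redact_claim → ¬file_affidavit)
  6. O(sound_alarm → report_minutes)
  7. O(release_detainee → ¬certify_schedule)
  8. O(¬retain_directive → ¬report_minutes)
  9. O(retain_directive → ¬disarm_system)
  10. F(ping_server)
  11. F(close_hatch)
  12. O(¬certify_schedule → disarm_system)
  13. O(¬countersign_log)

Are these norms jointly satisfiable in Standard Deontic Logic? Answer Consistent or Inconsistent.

Consistent

Premise 3 is O(countersign_log → close_hatch), but O(countersign_log) is not derivable from the premises, so it does not yield O(close_hatch).
So O(close_hatch) is not derivable, and the apparent clash with O(¬close_hatch) does not arise.
A world satisfying every obligation exists (e.g. certify_schedule=true, close_hatch=false, convene_panel=false, countersign_log=false, disarm_system=false, file_affidavit=false, ping_server=false, redact_claim=true, release_detainee=false, report_minutes=true, retain_directive=true, sound_alarm=false); no atom is both obligatory and forbidden, so the set is consistent.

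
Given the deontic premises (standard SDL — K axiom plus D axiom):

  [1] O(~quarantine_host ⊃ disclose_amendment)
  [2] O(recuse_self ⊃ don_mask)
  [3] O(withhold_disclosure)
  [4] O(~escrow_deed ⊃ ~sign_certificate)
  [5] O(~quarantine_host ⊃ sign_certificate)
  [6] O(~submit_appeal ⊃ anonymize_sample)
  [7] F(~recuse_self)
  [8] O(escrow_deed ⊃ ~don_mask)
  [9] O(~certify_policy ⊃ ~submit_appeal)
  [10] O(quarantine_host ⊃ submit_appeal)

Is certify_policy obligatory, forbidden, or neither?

Obligatory

F(~recuse_self) at premise 7 means O(recuse_self).
Applying K to premise 2 (O(recuse_self ⊃ don_mask)) and O(recuse_self) yields O(don_mask).
Premise 8, O(escrow_deed ⊃ ~don_mask), contraposes to O(don_mask ⊃ ~escrow_deed); with O(don_mask) we get O(~escrow_deed).
Applying K to premise 4 (O(~escrow_deed ⊃ ~sign_certificate)) and O(~escrow_deed) yields O(~sign_certificate).
Premise 5 is O(~quarantine_host ⊃ sign_certificate); contrapositively O(~sign_certificate ⊃ quarantine_host). Since O(~sign_certificate) holds, K gives O(quarantine_host).
With premise 10, O(quarantine_host ⊃ submit_appeal), the K-axiom yields O(submit_appeal).
The contrapositive of premise 9 (O(~certify_policy ⊃ ~submit_appeal)) is O(submit_appeal ⊃ certify_policy), and O(submit_appeal) is already established, so O(certify_policy).
Premises 1, 3, 6 do not contribute to this derivation.
Hence certify_policy is obligatory.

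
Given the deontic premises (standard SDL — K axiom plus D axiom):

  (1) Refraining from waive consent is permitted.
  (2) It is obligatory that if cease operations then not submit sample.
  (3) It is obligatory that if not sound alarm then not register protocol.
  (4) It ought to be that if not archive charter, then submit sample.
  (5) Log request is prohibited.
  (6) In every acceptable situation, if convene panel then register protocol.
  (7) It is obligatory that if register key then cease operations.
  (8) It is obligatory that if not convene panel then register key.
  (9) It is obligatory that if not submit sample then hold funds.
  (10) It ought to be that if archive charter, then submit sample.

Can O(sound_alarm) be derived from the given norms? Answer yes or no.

By case analysis on ¬archive_charter: premise 4 gives O(¬archive_charter → submit_sample) and premise 10 gives O(archive_charter → submit_sample), so O(submit_sample) either way.
The contrapositive of premise 2 (O(cease_operations → ¬submit_sample)) is O(submit_sample → ¬cease_operations), and O(submit_sample) is already established, so O(¬cease_operations).
The contrapositive of premise 7 (O(register_key → cease_operations)) is O(¬cease_operations → ¬register_key), and O(¬cease_operations) is already established, so O(¬register_key).
The contrapositive of premise 8 (O(¬convene_panel → register_key)) is O(¬register_key → convene_panel), and O(¬register_key) is already established, so O(convene_panel).
From O(convene_panel) and premise 6, O(convene_panel → register_protocol), we obtain O(register_protocol).
The contrapositive of premise 3 (O(¬sound_alarm → ¬register_protocol)) is O(register_protocol → sound_alarm), and O(register_protocol) is already established, so O(sound_alarm).
Premises 1, 5, 9 do not contribute to this derivation.
So O(sound_alarm) follows.

Yes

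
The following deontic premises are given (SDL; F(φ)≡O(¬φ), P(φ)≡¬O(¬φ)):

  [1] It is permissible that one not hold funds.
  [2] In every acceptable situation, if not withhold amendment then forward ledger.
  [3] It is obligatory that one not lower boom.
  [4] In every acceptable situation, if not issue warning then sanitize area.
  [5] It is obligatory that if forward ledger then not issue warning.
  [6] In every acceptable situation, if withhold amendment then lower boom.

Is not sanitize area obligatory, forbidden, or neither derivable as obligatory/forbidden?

Forbidden

From premise 3 we have O(¬lower_boom).
The contrapositive of premise 6 (O(withhold_amendment → lower_boom)) is O(¬lower_boom → ¬withhold_amendment), and O(¬lower_boom) is already established, so O(¬withhold_amendment).
Applying K to premise 2 (O(¬withhold_amendment → forward_ledger)) and O(¬withhold_amendment) yields O(forward_ledger).
From O(forward_ledger) and premise 5, O(forward_ledger → ¬issue_warning), we obtain O(¬issue_warning).
With premise 4, O(¬issue_warning → sanitize_area), the K-axiom yields O(sanitize_area).
Premise 1 does not contribute to this derivation.
Thus O(sanitize_area), which is F(¬sanitize_area): ¬sanitize_area is forbidden.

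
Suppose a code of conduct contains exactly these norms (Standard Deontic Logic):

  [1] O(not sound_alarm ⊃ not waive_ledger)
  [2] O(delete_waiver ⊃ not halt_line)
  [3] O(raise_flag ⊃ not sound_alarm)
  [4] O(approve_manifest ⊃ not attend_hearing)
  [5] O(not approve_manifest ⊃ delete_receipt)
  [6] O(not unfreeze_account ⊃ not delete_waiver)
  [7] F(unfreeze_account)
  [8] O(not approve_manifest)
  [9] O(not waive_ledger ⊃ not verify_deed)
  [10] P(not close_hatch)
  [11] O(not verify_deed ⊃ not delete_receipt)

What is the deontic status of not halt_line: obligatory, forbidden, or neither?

Neither

Premise 2 is O(delete_waiver ⊃ not halt_line), but O(delete_waiver) is not derivable from the premises, so it does not yield O(not halt_line).
No premise or chain of K-axiom applications forces O(not halt_line), and none forces O(halt_line). So not halt_line is neither obligatory nor forbidden under these norms.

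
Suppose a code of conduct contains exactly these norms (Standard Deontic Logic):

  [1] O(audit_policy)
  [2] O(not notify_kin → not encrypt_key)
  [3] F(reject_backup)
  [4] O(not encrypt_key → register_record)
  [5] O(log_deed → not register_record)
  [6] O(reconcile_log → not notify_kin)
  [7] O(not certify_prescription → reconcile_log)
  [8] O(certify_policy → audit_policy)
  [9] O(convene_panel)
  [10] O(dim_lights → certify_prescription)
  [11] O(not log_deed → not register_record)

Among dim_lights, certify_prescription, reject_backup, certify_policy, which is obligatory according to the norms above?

By case analysis on not log_deed: premise 11 gives O(not log_deed → not register_record) and premise 5 gives O(log_deed → not register_record), so O(not register_record) either way.
Premise 4, O(not encrypt_key → register_record), contraposes to O(not register_record → encrypt_key); with O(not register_record) we get O(encrypt_key).
Premise 2 is O(not notify_kin → not encrypt_key); contrapositively O(encrypt_key → notify_kin). Since O(encrypt_key) holds, K gives O(notify_kin).
Premise 6 is O(reconcile_log → not notify_kin); contrapositively O(notify_kin → not reconcile_log). Since O(notify_kin) holds, K gives O(not reconcile_log).
Premise 7 is O(not certify_prescription → reconcile_log); contrapositively O(not reconcile_log → certify_prescription). Since O(not reconcile_log) holds, K gives O(certify_prescription).
So O(certify_prescription) holds — certify_prescription is obligatory. None of the other listed options is made obligatory by any chain of premises.

certify_prescription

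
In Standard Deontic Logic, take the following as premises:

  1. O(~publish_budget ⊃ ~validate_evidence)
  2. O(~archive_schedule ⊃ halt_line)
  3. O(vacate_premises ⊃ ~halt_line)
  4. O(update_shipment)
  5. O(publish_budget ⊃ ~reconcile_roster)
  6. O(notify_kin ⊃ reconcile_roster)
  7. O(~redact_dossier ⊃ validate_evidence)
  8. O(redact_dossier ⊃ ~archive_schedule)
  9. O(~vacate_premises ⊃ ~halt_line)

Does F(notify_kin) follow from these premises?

Premises 3 and 9 are O(vacate_premises ⊃ ~halt_line) and O(~vacate_premises ⊃ ~halt_line); every ideal world satisfies vacate_premises or ~vacate_premises, so in either case ~halt_line holds — hence O(~halt_line).
Premise 2, O(~archive_schedule ⊃ halt_line), contraposes to O(~halt_line ⊃ archive_schedule); with O(~halt_line) we get O(archive_schedule).
Premise 8 is O(redact_dossier ⊃ ~archive_schedule); contrapositively O(archive_schedule ⊃ ~redact_dossier). Since O(archive_schedule) holds, K gives O(~redact_dossier).
With premise 7, O(~redact_dossier ⊃ validate_evidence), the K-axiom yields O(validate_evidence).
Premise 1 is O(~publish_budget ⊃ ~validate_evidence); contrapositively O(validate_evidence ⊃ publish_budget). Since O(validate_evidence) holds, K gives O(publish_budget).
From O(publish_budget) and premise 5, O(publish_budget ⊃ ~reconcile_roster), we obtain O(~reconcile_roster).
Premise 6 is O(notify_kin ⊃ reconcile_roster); contrapositively O(~reconcile_roster ⊃ ~notify_kin). Since O(~reconcile_roster) holds, K gives O(~notify_kin).
Premise 4 does not contribute to this derivation.
So O(~notify_kin) holds, i.e. F(notify_kin). The claim follows.

Yes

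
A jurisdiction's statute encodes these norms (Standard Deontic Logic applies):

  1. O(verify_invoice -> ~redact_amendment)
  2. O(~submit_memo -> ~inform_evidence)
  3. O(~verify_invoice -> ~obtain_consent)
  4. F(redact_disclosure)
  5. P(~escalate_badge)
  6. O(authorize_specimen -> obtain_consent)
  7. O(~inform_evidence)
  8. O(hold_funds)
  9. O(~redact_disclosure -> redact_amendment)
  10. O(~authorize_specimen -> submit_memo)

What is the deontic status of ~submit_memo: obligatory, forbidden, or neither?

F(redact_disclosure) at premise 4 means O(~redact_disclosure).
Applying K to premise 9 (O(~redact_disclosure -> redact_amendment)) and O(~redact_disclosure) yields O(redact_amendment).
Premise 1, O(verify_invoice -> ~redact_amendment), contraposes to O(redact_amendment -> ~verify_invoice); with O(redact_amendment) we get O(~verify_invoice).
Applying K to premise 3 (O(~verify_invoice -> ~obtain_consent)) and O(~verify_invoice) yields O(~obtain_consent).
The contrapositive of premise 6 (O(authorize_specimen -> obtain_consent)) is O(~obtain_consent -> ~authorize_specimen), and O(~obtain_consent) is already established, so O(~authorize_specimen).
Applying K to premise 10 (O(~authorize_specimen -> submit_memo)) and O(~authorize_specimen) yields O(submit_memo).
Premises 2, 5, 7, 8 do not contribute to this derivation.
Thus O(submit_memo), which is F(~submit_memo): ~submit_memo is forbidden.

Forbidden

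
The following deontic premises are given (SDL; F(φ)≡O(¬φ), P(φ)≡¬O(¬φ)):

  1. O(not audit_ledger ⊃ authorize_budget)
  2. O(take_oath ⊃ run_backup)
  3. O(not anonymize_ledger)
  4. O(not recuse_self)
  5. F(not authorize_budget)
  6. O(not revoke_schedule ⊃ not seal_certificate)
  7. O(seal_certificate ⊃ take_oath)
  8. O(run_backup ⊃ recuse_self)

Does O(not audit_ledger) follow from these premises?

No

Premise 1 is O(not audit_ledger ⊃ authorize_budget); even if O(authorize_budget) held, inferring O(not audit_ledger) would be affirming the consequent — invalid.
No other premise forces O(not audit_ledger). An ideal world satisfying every premise can still have not audit_ledger false, so O(not audit_ledger) is not derivable.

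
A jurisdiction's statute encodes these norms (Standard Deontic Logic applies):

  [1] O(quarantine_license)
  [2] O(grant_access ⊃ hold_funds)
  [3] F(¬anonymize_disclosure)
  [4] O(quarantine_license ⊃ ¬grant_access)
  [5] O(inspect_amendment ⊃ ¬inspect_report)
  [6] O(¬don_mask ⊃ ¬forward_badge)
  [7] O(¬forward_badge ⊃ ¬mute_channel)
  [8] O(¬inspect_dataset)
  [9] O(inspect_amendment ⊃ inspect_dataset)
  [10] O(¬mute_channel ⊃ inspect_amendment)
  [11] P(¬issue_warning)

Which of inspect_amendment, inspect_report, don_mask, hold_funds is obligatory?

don_mask

Premise 8 states O(¬inspect_dataset) outright.
The contrapositive of premise 9 (O(inspect_amendment ⊃ inspect_dataset)) is O(¬inspect_dataset ⊃ ¬inspect_amendment), and O(¬inspect_dataset) is already established, so O(¬inspect_amendment).
Premise 10, O(¬mute_channel ⊃ inspect_amendment), contraposes to O(¬inspect_amendment ⊃ mute_channel); with O(¬inspect_amendment) we get O(mute_channel).
Premise 7 is O(¬forward_badge ⊃ ¬mute_channel); contrapositively O(mute_channel ⊃ forward_badge). Since O(mute_channel) holds, K gives O(forward_badge).
The contrapositive of premise 6 (O(¬don_mask ⊃ ¬forward_badge)) is O(forward_badge ⊃ don_mask), and O(forward_badge) is already established, so O(don_mask).
So O(don_mask) holds — don_mask is obligatory. None of the other listed options is made obligatory by any chain of premises.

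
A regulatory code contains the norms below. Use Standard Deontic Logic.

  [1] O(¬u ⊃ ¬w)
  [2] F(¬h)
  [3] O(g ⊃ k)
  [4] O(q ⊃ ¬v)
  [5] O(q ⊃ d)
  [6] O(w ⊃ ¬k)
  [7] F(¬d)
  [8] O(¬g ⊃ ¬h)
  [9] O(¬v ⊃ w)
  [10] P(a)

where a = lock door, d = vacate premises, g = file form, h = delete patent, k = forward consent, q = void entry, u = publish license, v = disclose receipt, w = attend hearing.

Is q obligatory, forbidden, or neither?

Forbidden

Premise 2, F(¬h), is equivalent to O(h).
The contrapositive of premise 8 (O(¬g ⊃ ¬h)) is O(h ⊃ g), and O(h) is already established, so O(g).
From O(g) and premise 3, O(g ⊃ k), we obtain O(k).
Premise 6 is O(w ⊃ ¬k); contrapositively O(k ⊃ ¬w). Since O(k) holds, K gives O(¬w).
Premise 9, O(¬v ⊃ w), contraposes to O(¬w ⊃ v); with O(¬w) we get O(v).
Premise 4, O(q ⊃ ¬v), contraposes to O(v ⊃ ¬q); with O(v) we get O(¬q).
Premises 1, 5, 7, 10 do not contribute to this derivation.
Thus O(¬q), which is F(q): q is forbidden.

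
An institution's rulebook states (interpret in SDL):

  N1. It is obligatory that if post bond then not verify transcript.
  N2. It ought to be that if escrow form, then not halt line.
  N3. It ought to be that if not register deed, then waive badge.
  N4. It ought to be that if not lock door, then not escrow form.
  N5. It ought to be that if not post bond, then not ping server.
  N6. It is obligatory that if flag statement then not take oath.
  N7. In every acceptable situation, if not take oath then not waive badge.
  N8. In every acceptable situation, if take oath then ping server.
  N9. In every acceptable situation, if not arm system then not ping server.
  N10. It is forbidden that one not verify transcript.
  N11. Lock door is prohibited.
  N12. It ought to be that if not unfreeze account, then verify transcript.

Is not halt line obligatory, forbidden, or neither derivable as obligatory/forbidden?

Premise 2 is O(escrow_form → ¬halt_line), but O(escrow_form) is not derivable from the premises, so it does not yield O(¬halt_line).
No premise or chain of K-axiom applications forces O(¬halt_line), and none forces O(halt_line). So ¬halt_line is neither obligatory nor forbidden under these norms.

Neither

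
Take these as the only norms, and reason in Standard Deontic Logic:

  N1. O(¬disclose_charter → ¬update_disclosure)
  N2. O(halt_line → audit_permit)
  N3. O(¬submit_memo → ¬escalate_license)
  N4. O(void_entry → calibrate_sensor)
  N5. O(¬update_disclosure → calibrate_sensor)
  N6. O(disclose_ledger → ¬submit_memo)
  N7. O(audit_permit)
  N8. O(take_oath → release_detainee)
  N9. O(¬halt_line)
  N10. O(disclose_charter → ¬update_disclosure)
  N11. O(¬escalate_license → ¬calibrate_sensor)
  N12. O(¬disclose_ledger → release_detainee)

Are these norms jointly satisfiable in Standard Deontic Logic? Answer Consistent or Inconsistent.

Consistent

Premise 2 is O(halt_line → audit_permit); even if O(audit_permit) held, inferring O(halt_line) would be affirming the consequent — invalid.
So O(halt_line) is not derivable, and the apparent clash with O(¬halt_line) does not arise.
A world satisfying every obligation exists (e.g. audit_permit=true, calibrate_sensor=true, disclose_charter=false, disclose_ledger=false, escalate_license=true, halt_line=false, release_detainee=true, submit_memo=true, take_oath=false, update_disclosure=false, void_entry=false); no atom is both obligatory and forbidden, so the set is consistent.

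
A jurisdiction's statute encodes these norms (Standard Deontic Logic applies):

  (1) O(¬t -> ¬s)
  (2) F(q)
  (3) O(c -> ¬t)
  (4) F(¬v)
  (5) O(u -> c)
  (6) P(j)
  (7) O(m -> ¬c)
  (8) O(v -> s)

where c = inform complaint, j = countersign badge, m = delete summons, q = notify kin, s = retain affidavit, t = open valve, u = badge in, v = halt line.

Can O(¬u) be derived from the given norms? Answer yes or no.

Yes

F(¬v) at premise 4 means O(v).
Premise 8 is O(v -> s); since O(v), deontic closure gives O(s).
Premise 1 is O(¬t -> ¬s); contrapositively O(s -> t). Since O(s) holds, K gives O(t).
The contrapositive of premise 3 (O(c -> ¬t)) is O(t -> ¬c), and O(t) is already established, so O(¬c).
The contrapositive of premise 5 (O(u -> c)) is O(¬c -> ¬u), and O(¬c) is already established, so O(¬u).
Premises 2, 6, 7 do not contribute to this derivation.
So O(¬u) follows.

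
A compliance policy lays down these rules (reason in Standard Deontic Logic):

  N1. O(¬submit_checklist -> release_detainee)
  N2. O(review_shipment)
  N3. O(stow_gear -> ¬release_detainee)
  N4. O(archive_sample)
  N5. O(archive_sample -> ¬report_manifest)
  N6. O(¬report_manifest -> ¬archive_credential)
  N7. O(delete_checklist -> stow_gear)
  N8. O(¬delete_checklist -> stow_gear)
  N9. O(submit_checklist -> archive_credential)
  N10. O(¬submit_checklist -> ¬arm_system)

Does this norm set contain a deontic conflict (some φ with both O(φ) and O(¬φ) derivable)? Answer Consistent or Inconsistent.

Inconsistent

Premises 7 and 8 cover both cases: O(delete_checklist -> stow_gear) and O(¬delete_checklist -> stow_gear). Since delete_checklist ∨ ¬delete_checklist is a tautology, O(stow_gear) follows.
With premise 3, O(stow_gear -> ¬release_detainee), the K-axiom yields O(¬release_detainee).
The contrapositive of premise 1 (O(¬submit_checklist -> release_detainee)) is O(¬release_detainee -> submit_checklist), and O(¬release_detainee) is already established, so O(submit_checklist).
Premise 9 is O(submit_checklist -> archive_credential); since O(submit_checklist), deontic closure gives O(archive_credential).
Premise 6, O(¬report_manifest -> ¬archive_credential), contraposes to O(archive_credential -> report_manifest); with O(archive_credential) we get O(report_manifest).
Premise 5 is O(archive_sample -> ¬report_manifest); contrapositively O(report_manifest -> ¬archive_sample). Since O(report_manifest) holds, K gives O(¬archive_sample).
Yet premise 4 states O(archive_sample).
We now have both O(¬archive_sample) and O(archive_sample) — archive_sample is simultaneously obligatory and forbidden, violating the D-axiom.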